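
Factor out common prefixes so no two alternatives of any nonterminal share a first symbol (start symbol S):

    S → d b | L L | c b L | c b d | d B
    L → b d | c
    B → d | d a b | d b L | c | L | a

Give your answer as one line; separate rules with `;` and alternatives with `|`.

S has alternatives sharing prefix 'c b': factor to S → c b S' with S' → L | d.
S has alternatives sharing prefix 'd': factor to S → d S'' with S'' → b | B.
B has alternatives sharing prefix 'd': factor to B → d B' with B' → ε | a b | b L.

S → L L | c b S' | d S''; L → b d | c; B → c | L | a | d B'; S' → L | d; S'' → b | B; B' → ε | a b | b L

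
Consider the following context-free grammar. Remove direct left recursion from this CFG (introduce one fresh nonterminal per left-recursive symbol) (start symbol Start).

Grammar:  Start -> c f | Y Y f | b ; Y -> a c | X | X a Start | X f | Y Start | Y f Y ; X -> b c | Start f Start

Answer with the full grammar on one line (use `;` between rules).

Start -> c f | Y Y f | b; Y -> a c Y1 | X Y1 | X a Start Y1 | X f Y1; X -> b c | Start f Start; Y1 -> Start Y1 | f Y Y1 | ε

Y is directly left-recursive.
For Y: α = {Start, f Y}, β = {a c, X, X a Start, X f}. Rewrite as Y → β Y1 and Y1 → α Y1 | ε.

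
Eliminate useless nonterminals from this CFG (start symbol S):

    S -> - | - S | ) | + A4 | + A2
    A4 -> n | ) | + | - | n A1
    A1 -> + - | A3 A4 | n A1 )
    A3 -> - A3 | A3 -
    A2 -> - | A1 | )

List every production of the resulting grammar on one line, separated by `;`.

Generating nonterminals: {A1, A2, A4, S}.
Reachable from S after that: {A1, A2, A4, S}.
Removed useless symbols: {A3} and every production mentioning them.

S -> - | - S | ) | + A4 | + A2; A4 -> n | ) | + | - | n A1; A1 -> + - | n A1 ); A2 -> - | A1 | )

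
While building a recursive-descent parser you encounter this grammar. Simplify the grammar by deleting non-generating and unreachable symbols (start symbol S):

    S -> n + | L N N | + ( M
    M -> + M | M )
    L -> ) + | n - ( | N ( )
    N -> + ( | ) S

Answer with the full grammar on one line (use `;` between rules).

S -> n + | L N N; L -> ) + | n - ( | N ( ); N -> + ( | ) S

Generating nonterminals: {L, N, S}.
Reachable from S after that: {L, N, S}.
Removed useless symbols: {M} and every production mentioning them.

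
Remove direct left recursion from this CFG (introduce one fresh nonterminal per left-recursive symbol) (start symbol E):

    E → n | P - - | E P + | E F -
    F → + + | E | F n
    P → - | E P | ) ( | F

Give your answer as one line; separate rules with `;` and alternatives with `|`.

E → n E' | P - - E'; F → + + F' | E F'; P → - | E P | ) ( | F; E' → P + E' | F - E' | ε; F' → n F' | ε

Left recursion appears on E, F.
For E: α = {P +, F -}, β = {n, P - -}. Rewrite as E → β E' and E' → α E' | ε.
For F: α = {n}, β = {+ +, E}. Rewrite as F → β F' and F' → α F' | ε.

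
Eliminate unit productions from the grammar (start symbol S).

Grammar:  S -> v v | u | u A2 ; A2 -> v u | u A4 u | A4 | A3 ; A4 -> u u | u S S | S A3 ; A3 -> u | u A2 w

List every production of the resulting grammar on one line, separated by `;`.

Unit pairs: A2 ⇒* {A3, A4}.
For every A with A ⇒* B via unit rules, add B's non-unit alternatives to A; then delete every rule of the form X → Y.

S -> v v | u | u A2; A2 -> u u | u S S | S A3 | v u | u A4 u | u | u A2 w; A4 -> u u | u S S | S A3; A3 -> u | u A2 w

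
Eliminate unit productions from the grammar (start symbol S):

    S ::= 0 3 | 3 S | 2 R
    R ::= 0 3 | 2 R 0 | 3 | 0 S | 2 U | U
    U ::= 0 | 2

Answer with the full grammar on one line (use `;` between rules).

Unit pairs: R ⇒* {U}.
Replace each nonterminal's rules with the union of the non-unit rules of every nonterminal it unit-derives.

S ::= 0 3 | 3 S | 2 R; R ::= 0 | 2 | 0 3 | 2 R 0 | 3 | 0 S | 2 U; U ::= 0 | 2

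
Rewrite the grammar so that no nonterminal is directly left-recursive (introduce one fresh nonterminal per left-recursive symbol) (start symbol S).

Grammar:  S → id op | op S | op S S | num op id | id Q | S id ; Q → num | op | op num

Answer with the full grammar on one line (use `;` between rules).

Left recursion appears on S.
For S: α = {id}, β = {id op, op S, op S S, num op id, id Q}. Rewrite as S → β S' and S' → α S' | ε.

S → id op S' | op S S' | op S S S' | num op id S' | id Q S'; Q → num | op | op num; S' → id S' | ε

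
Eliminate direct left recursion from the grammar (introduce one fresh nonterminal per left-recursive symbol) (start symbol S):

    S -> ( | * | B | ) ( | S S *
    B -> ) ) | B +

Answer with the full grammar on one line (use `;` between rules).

Directly left-recursive nonterminals: S, B.
For S: α = {S *}, β = {(, *, B, ) (}. Rewrite as S → β S' and S' → α S' | ε.
For B: α = {+}, β = {) )}. Rewrite as B → β B' and B' → α B' | ε.

S -> ( S' | * S' | B S' | ) ( S'; B -> ) ) B'; S' -> S * S' | eps; B' -> + B' | eps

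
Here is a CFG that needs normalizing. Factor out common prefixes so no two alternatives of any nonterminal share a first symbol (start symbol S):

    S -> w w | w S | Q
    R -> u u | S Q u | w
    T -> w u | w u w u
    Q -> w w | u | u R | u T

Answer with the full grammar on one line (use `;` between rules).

S has alternatives sharing prefix 'w': factor to S → w S' with S' → w | S.
T has alternatives sharing prefix 'w u': factor to T → w u T' with T' → ε | w u.
Q has alternatives sharing prefix 'u': factor to Q → u Q' with Q' → ε | R | T.

S -> Q | w S'; R -> u u | S Q u | w; T -> w u T'; Q -> w w | u Q'; S' -> w | S; T' -> eps | w u; Q' -> eps | R | T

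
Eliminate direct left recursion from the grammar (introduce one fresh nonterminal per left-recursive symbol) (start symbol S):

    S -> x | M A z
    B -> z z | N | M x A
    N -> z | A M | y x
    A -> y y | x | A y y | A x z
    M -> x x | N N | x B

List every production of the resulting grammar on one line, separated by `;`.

S -> x | M A z; B -> z z | N | M x A; N -> z | A M | y x; A -> y y A' | x A'; M -> x x | N N | x B; A' -> y y A' | x z A' | ε

Directly left-recursive nonterminal: A.
For A: α = {y y, x z}, β = {y y, x}. Rewrite as A → β A' and A' → α A' | ε.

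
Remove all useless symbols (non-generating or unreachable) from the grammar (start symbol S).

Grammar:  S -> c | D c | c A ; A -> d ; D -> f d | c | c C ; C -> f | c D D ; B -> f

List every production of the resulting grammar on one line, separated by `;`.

S -> c | D c | c A; A -> d; D -> f d | c | c C; C -> f | c D D

Generating nonterminals: {A, B, C, D, S}.
Reachable from S after that: {A, C, D, S}.
Removed useless symbols: {B} and every production mentioning them.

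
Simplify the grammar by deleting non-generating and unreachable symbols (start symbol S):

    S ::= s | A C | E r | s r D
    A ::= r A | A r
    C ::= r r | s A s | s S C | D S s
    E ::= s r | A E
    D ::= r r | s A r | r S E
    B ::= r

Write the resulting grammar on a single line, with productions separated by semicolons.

S ::= s | E r | s r D; E ::= s r; D ::= r r | r S E

Generating nonterminals: {B, C, D, E, S}.
Reachable from S after that: {D, E, S}.
Removed useless symbols: {A, B, C} and every production mentioning them.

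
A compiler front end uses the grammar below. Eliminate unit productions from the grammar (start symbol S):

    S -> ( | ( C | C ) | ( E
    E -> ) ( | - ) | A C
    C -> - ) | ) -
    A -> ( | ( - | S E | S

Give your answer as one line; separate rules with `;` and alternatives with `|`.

S -> ( | ( C | C ) | ( E; E -> ) ( | - ) | A C; C -> - ) | ) -; A -> ( | ( C | C ) | ( E | ( - | S E

Unit pairs: A ⇒* {S}.
For each unit pair (A, B), copy every non-unit production of B to A, then drop all unit productions.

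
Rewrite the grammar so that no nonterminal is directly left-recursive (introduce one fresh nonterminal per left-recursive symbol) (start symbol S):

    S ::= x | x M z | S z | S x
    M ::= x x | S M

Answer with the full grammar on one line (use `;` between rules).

Left recursion appears on S.
For S: α = {z, x}, β = {x, x M z}. Rewrite as S → β S' and S' → α S' | ε.

S ::= x S' | x M z S'; M ::= x x | S M; S' ::= z S' | x S' | ε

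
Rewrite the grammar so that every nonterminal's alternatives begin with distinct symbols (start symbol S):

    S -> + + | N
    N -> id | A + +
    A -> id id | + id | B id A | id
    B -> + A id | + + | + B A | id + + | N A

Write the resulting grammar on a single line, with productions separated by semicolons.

A has alternatives sharing prefix 'id': factor to A → id A' with A' → id | ε.
B has alternatives sharing prefix '+': factor to B → + B' with B' → A id | + | B A.

S -> + + | N; N -> id | A + +; A -> + id | B id A | id A'; B -> id + + | N A | + B'; A' -> id | ε; B' -> A id | + | B A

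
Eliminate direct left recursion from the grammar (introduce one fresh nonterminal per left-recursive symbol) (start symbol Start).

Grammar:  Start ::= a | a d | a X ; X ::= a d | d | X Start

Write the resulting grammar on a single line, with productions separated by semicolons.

Start ::= a | a d | a X; X ::= a d X1 | d X1; X1 ::= Start X1 | ε

X is directly left-recursive.
For X: α = {Start}, β = {a d, d}. Rewrite as X → β X1 and X1 → α X1 | ε.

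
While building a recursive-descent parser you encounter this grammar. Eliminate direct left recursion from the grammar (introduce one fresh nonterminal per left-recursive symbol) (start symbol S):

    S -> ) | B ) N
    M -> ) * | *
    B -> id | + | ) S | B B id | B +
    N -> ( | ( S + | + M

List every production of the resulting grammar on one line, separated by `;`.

S -> ) | B ) N; M -> ) * | *; B -> id B' | + B' | ) S B'; N -> ( | ( S + | + M; B' -> B id B' | + B' | ε

B is directly left-recursive.
For B: α = {B id, +}, β = {id, +, ) S}. Rewrite as B → β B' and B' → α B' | ε.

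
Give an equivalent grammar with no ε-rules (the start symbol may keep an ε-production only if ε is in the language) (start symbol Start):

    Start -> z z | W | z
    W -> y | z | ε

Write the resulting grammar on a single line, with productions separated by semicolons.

Nullable nonterminals: {Start, W}.
ε ∈ L(G) since Start is nullable, so keep Start → ε.

Start -> z z | W | z | ε; W -> y | z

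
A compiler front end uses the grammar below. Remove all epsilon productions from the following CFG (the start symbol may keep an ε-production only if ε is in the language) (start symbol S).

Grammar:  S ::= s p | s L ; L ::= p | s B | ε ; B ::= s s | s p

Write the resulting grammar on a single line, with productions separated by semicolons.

S ::= s p | s L | s; L ::= p | s B; B ::= s s | s p

Nullable set = {L}.
ε ∉ L(G), so no ε-production is kept.
Expand every rule over subsets of its nullable positions: S → s L gives s L | s.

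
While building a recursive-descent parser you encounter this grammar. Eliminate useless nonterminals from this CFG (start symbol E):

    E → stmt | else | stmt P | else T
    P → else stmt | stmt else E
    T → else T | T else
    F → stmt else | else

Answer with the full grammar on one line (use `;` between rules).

E → stmt | else | stmt P; P → else stmt | stmt else E

Generating nonterminals: {E, F, P}.
Reachable from E after that: {E, P}.
Removed useless symbols: {F, T} and every production mentioning them.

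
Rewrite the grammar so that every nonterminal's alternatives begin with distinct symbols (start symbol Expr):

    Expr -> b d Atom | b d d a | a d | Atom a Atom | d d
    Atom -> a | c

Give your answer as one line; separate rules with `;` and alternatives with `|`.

Expr has alternatives sharing prefix 'b d': factor to Expr → b d Expr1 with Expr1 → Atom | d a.

Expr -> a d | Atom a Atom | d d | b d Expr1; Atom -> a | c; Expr1 -> Atom | d a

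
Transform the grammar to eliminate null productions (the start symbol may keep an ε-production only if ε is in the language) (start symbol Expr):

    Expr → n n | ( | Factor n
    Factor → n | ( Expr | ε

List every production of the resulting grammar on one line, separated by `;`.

The nullable symbols are {Factor}.
ε ∉ L(G), so no ε-production is kept.
For each production, add variants omitting each subset of nullable occurrences: Expr → Factor n gives Factor n | n.

Expr → n n | ( | Factor n | n; Factor → n | ( Expr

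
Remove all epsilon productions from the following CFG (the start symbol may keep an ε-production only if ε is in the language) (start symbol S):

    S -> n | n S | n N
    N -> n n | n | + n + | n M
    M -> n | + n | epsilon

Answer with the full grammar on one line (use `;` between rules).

S -> n | n S | n N; N -> n n | n | + n + | n M; M -> n | + n

Nullable nonterminals: {M}.
ε ∉ L(G), so no ε-production is kept.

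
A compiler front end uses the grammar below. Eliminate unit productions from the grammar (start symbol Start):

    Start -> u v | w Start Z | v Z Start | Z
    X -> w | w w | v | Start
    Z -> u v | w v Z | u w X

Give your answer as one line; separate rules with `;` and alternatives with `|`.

Unit pairs: Start ⇒* {Z}; X ⇒* {Start, Z}.
For every A with A ⇒* B via unit rules, add B's non-unit alternatives to A; then delete every rule of the form X → Y.

Start -> u v | w v Z | u w X | w Start Z | v Z Start; X -> u v | w v Z | u w X | w Start Z | v Z Start | w | w w | v; Z -> u v | w v Z | u w X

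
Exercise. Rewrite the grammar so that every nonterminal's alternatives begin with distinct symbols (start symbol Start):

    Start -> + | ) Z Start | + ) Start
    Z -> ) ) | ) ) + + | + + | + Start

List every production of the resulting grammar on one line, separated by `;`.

Start has alternatives sharing prefix '+': factor to Start → + Start1 with Start1 → ε | ) Start.
Z has alternatives sharing prefix ') )': factor to Z → ) ) Z1 with Z1 → ε | + +.
Z has alternatives sharing prefix '+': factor to Z → + Z2 with Z2 → + | Start.

Start -> ) Z Start | + Start1; Z -> ) ) Z1 | + Z2; Start1 -> ε | ) Start; Z1 -> ε | + +; Z2 -> + | Start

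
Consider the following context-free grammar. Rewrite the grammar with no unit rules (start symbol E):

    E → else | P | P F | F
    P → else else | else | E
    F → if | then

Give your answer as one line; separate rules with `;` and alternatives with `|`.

Unit pairs: E ⇒* {F, P}; P ⇒* {E, F}.
For every A with A ⇒* B via unit rules, add B's non-unit alternatives to A; then delete every rule of the form X → Y.

E → else | P F | else else | if | then; P → else | P F | else else | if | then; F → if | then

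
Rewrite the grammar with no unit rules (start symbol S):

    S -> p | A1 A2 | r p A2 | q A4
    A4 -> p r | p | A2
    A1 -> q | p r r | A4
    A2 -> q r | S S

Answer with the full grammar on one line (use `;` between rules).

S -> p | A1 A2 | r p A2 | q A4; A4 -> p r | p | q r | S S; A1 -> p r | p | q r | S S | q | p r r; A2 -> q r | S S

Unit pairs: A1 ⇒* {A2, A4}; A4 ⇒* {A2}.
For each unit pair (A, B), copy every non-unit production of B to A, then drop all unit productions.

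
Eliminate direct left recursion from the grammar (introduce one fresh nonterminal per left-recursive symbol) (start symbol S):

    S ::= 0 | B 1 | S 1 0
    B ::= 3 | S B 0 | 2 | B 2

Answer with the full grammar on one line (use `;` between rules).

Left recursion appears on S, B.
For S: α = {1 0}, β = {0, B 1}. Rewrite as S → β S' and S' → α S' | ε.
For B: α = {2}, β = {3, S B 0, 2}. Rewrite as B → β B' and B' → α B' | ε.

S ::= 0 S' | B 1 S'; B ::= 3 B' | S B 0 B' | 2 B'; S' ::= 1 0 S' | ε; B' ::= 2 B' | ε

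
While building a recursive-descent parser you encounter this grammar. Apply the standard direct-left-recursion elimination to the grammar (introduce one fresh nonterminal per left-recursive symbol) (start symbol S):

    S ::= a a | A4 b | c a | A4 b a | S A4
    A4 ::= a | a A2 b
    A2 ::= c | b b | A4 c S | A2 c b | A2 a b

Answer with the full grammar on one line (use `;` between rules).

S ::= a a S' | A4 b S' | c a S' | A4 b a S'; A4 ::= a | a A2 b; A2 ::= c A2' | b b A2' | A4 c S A2'; S' ::= A4 S' | ε; A2' ::= c b A2' | a b A2' | ε

S, A2 are directly left-recursive.
For S: α = {A4}, β = {a a, A4 b, c a, A4 b a}. Rewrite as S → β S' and S' → α S' | ε.
For A2: α = {c b, a b}, β = {c, b b, A4 c S}. Rewrite as A2 → β A2' and A2' → α A2' | ε.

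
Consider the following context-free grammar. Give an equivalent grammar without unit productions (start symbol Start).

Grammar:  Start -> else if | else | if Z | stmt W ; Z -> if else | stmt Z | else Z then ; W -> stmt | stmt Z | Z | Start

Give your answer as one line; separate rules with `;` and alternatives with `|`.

Unit pairs: W ⇒* {Start, Z}.
For each unit pair (A, B), copy every non-unit production of B to A, then drop all unit productions.

Start -> else if | else | if Z | stmt W; Z -> if else | stmt Z | else Z then; W -> if else | stmt Z | else Z then | else if | else | if Z | stmt W | stmt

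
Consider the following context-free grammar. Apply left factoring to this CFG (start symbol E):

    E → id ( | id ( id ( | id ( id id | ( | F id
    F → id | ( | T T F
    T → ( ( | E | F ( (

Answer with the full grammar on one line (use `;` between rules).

E has alternatives sharing prefix 'id (': factor to E → id ( E' with E' → ε | id ( | id id.
E' has alternatives sharing prefix 'id': factor to E' → id E'' with E'' → ( | id.

E → ( | F id | id ( E'; F → id | ( | T T F; T → ( ( | E | F ( (; E' → eps | id E''; E'' → ( | id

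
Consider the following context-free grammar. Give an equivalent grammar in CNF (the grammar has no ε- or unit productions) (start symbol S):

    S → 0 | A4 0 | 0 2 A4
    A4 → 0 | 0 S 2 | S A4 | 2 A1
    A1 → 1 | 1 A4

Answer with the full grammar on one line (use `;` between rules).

S → 0 | A4 X1 | X1 Y1; A4 → 0 | X1 Y2 | S A4 | X2 A1; A1 → 1 | X3 A4; X1 → 0; X2 → 2; X3 → 1; Y1 → X2 A4; Y2 → S X2

Introduce a nonterminal for each terminal appearing in a rule of length ≥ 2: X1 → 0, X2 → 2, X3 → 1.
Binarize each right-hand side of length ≥ 3 by chaining fresh nonterminals (Y1, Y2, …): affected rules were S → X1 X2 A4; A4 → X1 S X2.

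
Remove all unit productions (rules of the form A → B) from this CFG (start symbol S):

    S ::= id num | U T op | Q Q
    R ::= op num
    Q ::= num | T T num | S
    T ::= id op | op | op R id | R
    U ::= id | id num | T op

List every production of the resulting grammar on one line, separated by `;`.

S ::= id num | U T op | Q Q; R ::= op num; Q ::= id num | U T op | Q Q | num | T T num; T ::= op num | id op | op | op R id; U ::= id | id num | T op

Unit pairs: Q ⇒* {S}; T ⇒* {R}.
For every A with A ⇒* B via unit rules, add B's non-unit alternatives to A; then delete every rule of the form X → Y.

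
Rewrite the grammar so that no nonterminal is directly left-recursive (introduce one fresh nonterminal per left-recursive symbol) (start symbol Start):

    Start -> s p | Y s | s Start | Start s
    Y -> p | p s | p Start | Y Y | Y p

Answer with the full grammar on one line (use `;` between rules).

Start -> s p Start1 | Y s Start1 | s Start Start1; Y -> p Y1 | p s Y1 | p Start Y1; Start1 -> s Start1 | ε; Y1 -> Y Y1 | p Y1 | ε

Start, Y are directly left-recursive.
For Start: α = {s}, β = {s p, Y s, s Start}. Rewrite as Start → β Start1 and Start1 → α Start1 | ε.
For Y: α = {Y, p}, β = {p, p s, p Start}. Rewrite as Y → β Y1 and Y1 → α Y1 | ε.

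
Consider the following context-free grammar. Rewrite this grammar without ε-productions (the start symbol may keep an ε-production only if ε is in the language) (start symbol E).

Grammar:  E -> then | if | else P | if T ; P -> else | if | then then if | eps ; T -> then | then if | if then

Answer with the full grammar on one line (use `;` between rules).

E -> then | if | else P | else | if T; P -> else | if | then then if; T -> then | then if | if then

Nullable set = {P}.
ε ∉ L(G), so no ε-production is kept.
For each production, add variants omitting each subset of nullable occurrences: E → else P gives else P | else.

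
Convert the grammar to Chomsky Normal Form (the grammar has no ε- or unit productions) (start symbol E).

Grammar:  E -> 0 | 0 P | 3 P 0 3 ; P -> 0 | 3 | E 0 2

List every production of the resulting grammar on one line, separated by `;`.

E -> 0 | X1 P | X2 Y1; P -> 0 | 3 | E Y3; X1 -> 0; X2 -> 3; X3 -> 2; Y1 -> P Y2; Y2 -> X1 X2; Y3 -> X1 X3

Introduce a nonterminal for each terminal appearing in a rule of length ≥ 2: X1 → 0, X2 → 3, X3 → 2.
Binarize each right-hand side of length ≥ 3 by chaining fresh nonterminals (Y1, Y2, …): affected rules were E → X2 P X1 X2; P → E X1 X3.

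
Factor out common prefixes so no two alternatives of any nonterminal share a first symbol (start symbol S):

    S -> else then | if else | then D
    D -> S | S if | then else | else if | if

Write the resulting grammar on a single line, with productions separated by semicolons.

D has alternatives sharing prefix 'S': factor to D → S D' with D' → ε | if.

S -> else then | if else | then D; D -> then else | else if | if | S D'; D' -> ε | if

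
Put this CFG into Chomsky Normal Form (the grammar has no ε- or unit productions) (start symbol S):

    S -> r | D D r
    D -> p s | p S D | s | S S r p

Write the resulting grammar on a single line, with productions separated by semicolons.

S -> r | D Y1; D -> X2 X3 | X2 Y2 | s | S Y3; X1 -> r; X2 -> p; X3 -> s; Y1 -> D X1; Y2 -> S D; Y3 -> S Y4; Y4 -> X1 X2

Introduce a nonterminal for each terminal appearing in a rule of length ≥ 2: X1 → r, X2 → p, X3 → s.
Binarize each right-hand side of length ≥ 3 by chaining fresh nonterminals (Y1, Y2, …): affected rules were S → D D X1; D → X2 S D; D → S S X1 X2.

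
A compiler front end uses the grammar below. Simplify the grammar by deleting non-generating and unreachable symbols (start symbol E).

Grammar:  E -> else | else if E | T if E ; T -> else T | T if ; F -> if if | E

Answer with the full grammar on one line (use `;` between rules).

Generating nonterminals: {E, F}.
Reachable from E after that: {E}.
Removed useless symbols: {F, T} and every production mentioning them.

E -> else | else if E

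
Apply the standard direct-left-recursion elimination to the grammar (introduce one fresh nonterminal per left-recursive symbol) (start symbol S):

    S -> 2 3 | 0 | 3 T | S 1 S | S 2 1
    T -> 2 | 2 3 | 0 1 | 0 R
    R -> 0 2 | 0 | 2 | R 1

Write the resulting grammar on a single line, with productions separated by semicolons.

S, R are directly left-recursive.
For S: α = {1 S, 2 1}, β = {2 3, 0, 3 T}. Rewrite as S → β S' and S' → α S' | ε.
For R: α = {1}, β = {0 2, 0, 2}. Rewrite as R → β R' and R' → α R' | ε.

S -> 2 3 S' | 0 S' | 3 T S'; T -> 2 | 2 3 | 0 1 | 0 R; R -> 0 2 R' | 0 R' | 2 R'; S' -> 1 S S' | 2 1 S' | ε; R' -> 1 R' | ε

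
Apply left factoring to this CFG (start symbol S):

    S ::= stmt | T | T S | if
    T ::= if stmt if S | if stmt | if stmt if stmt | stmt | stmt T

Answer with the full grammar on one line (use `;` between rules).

S has alternatives sharing prefix 'T': factor to S → T S' with S' → ε | S.
T has alternatives sharing prefix 'if stmt': factor to T → if stmt T' with T' → if S | ε | if stmt.
T has alternatives sharing prefix 'stmt': factor to T → stmt T'' with T'' → ε | T.
T' has alternatives sharing prefix 'if': factor to T' → if T''' with T''' → S | stmt.

S ::= stmt | if | T S'; T ::= if stmt T' | stmt T''; S' ::= epsilon | S; T' ::= epsilon | if T'''; T'' ::= epsilon | T; T''' ::= S | stmt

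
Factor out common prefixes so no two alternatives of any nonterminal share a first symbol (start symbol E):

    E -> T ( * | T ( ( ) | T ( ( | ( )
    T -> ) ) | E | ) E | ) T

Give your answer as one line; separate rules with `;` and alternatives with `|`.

E -> ( ) | T ( E'; T -> E | ) T'; E' -> * | ( E''; T' -> ) | E | T; E'' -> ) | ε

E has alternatives sharing prefix 'T (': factor to E → T ( E' with E' → * | ( ) | (.
T has alternatives sharing prefix ')': factor to T → ) T' with T' → ) | E | T.
E' has alternatives sharing prefix '(': factor to E' → ( E'' with E'' → ) | ε.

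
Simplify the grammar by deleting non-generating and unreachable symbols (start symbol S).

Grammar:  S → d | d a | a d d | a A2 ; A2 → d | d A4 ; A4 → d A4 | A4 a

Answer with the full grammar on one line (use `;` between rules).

Generating nonterminals: {A2, S}.
Reachable from S after that: {A2, S}.
Removed useless symbols: {A4} and every production mentioning them.

S → d | d a | a d d | a A2; A2 → d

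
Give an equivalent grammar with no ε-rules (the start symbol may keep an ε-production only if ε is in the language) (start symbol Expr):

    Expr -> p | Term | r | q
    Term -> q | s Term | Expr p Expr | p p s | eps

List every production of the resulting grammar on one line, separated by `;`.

Nullable set = {Expr, Term}.
ε ∈ L(G) since Expr is nullable, so keep Expr → ε.
For each production, add variants omitting each subset of nullable occurrences: Term → s Term gives s Term | s. Term → Expr p Expr gives Expr p Expr | Expr p | p Expr | p.

Expr -> p | Term | r | q | eps; Term -> q | s Term | s | Expr p Expr | Expr p | p Expr | p | p p s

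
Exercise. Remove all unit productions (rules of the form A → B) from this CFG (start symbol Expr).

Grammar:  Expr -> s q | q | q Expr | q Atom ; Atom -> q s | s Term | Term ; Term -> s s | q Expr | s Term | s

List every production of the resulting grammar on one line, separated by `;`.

Unit pairs: Atom ⇒* {Term}.
For each unit pair (A, B), copy every non-unit production of B to A, then drop all unit productions.

Expr -> s q | q | q Expr | q Atom; Atom -> s s | q Expr | s Term | s | q s; Term -> s s | q Expr | s Term | s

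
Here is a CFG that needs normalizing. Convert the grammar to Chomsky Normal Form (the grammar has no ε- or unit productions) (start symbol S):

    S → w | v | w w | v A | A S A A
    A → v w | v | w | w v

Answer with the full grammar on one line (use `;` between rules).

S → w | v | X1 X1 | X2 A | A Y1; A → X2 X1 | v | w | X1 X2; X1 → w; X2 → v; Y1 → S Y2; Y2 → A A

Introduce a nonterminal for each terminal appearing in a rule of length ≥ 2: X1 → w, X2 → v.
Binarize each right-hand side of length ≥ 3 by chaining fresh nonterminals (Y1, Y2, …): affected rules were S → A S A A.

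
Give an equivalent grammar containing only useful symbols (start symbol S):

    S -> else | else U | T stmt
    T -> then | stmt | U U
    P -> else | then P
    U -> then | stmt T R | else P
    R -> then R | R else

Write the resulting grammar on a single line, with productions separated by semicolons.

Generating nonterminals: {P, S, T, U}.
Reachable from S after that: {P, S, T, U}.
Removed useless symbols: {R} and every production mentioning them.

S -> else | else U | T stmt; T -> then | stmt | U U; P -> else | then P; U -> then | else P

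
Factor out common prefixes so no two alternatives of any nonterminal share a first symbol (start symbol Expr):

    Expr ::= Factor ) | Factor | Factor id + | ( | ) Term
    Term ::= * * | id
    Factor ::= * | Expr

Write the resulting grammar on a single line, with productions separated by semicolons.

Expr has alternatives sharing prefix 'Factor': factor to Expr → Factor Expr1 with Expr1 → ) | ε | id +.

Expr ::= ( | ) Term | Factor Expr1; Term ::= * * | id; Factor ::= * | Expr; Expr1 ::= ) | ε | id +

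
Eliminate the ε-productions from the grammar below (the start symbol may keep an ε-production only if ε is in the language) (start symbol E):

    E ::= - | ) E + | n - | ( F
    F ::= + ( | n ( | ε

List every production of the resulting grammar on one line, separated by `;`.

E ::= - | ) E + | n - | ( F | (; F ::= + ( | n (

Nullable nonterminals: {F}.
ε ∉ L(G), so no ε-production is kept.
Expand every rule over subsets of its nullable positions: E → ( F gives ( F | (.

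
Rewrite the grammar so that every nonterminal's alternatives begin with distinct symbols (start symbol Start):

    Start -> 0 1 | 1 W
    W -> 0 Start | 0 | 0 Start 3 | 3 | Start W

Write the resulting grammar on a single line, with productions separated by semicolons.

W has alternatives sharing prefix '0': factor to W → 0 W1 with W1 → Start | ε | Start 3.
W1 has alternatives sharing prefix 'Start': factor to W1 → Start W11 with W11 → ε | 3.

Start -> 0 1 | 1 W; W -> 3 | Start W | 0 W1; W1 -> ε | Start W11; W11 -> ε | 3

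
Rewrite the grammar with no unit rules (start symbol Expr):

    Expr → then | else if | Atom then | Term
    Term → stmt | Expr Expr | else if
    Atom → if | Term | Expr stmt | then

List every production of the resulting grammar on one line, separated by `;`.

Unit pairs: Atom ⇒* {Term}; Expr ⇒* {Term}.
For every A with A ⇒* B via unit rules, add B's non-unit alternatives to A; then delete every rule of the form X → Y.

Expr → stmt | Expr Expr | else if | then | Atom then; Term → stmt | Expr Expr | else if; Atom → stmt | Expr Expr | else if | if | Expr stmt | then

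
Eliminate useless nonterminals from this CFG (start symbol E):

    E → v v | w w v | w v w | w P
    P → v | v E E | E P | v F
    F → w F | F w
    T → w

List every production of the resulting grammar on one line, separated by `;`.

Generating nonterminals: {E, P, T}.
Reachable from E after that: {E, P}.
Removed useless symbols: {F, T} and every production mentioning them.

E → v v | w w v | w v w | w P; P → v | v E E | E P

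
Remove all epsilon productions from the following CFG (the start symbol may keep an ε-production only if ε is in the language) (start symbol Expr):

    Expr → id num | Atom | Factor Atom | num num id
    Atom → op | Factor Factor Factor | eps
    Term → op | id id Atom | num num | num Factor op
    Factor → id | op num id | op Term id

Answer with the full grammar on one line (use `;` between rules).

The nullable symbols are {Atom, Expr}.
ε ∈ L(G) since Expr is nullable, so keep Expr → ε.
Add the nullable-subset variants: Expr → Factor Atom gives Factor Atom | Factor. Term → id id Atom gives id id Atom | id id.

Expr → id num | Atom | Factor Atom | Factor | num num id | eps; Atom → op | Factor Factor Factor; Term → op | id id Atom | id id | num num | num Factor op; Factor → id | op num id | op Term id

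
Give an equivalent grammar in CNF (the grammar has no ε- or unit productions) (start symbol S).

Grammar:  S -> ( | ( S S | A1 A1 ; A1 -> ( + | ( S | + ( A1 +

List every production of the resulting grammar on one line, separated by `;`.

S -> ( | X1 Y1 | A1 A1; A1 -> X1 X2 | X1 S | X2 Y2; X1 -> (; X2 -> +; Y1 -> S S; Y2 -> X1 Y3; Y3 -> A1 X2

Introduce a nonterminal for each terminal appearing in a rule of length ≥ 2: X1 → (, X2 → +.
Binarize each right-hand side of length ≥ 3 by chaining fresh nonterminals (Y1, Y2, …): affected rules were S → X1 S S; A1 → X2 X1 A1 X2.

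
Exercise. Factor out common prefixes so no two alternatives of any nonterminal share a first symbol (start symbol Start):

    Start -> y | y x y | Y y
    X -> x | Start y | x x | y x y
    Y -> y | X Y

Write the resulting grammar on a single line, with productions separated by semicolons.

Start -> Y y | y Start1; X -> Start y | y x y | x X1; Y -> y | X Y; Start1 -> ε | x y; X1 -> ε | x

Start has alternatives sharing prefix 'y': factor to Start → y Start1 with Start1 → ε | x y.
X has alternatives sharing prefix 'x': factor to X → x X1 with X1 → ε | x.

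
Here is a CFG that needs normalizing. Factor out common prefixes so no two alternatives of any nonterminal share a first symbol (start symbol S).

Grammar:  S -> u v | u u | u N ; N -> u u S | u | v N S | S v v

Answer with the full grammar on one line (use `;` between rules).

S -> u S'; N -> v N S | S v v | u N'; S' -> v | u | N; N' -> u S | eps

S has alternatives sharing prefix 'u': factor to S → u S' with S' → v | u | N.
N has alternatives sharing prefix 'u': factor to N → u N' with N' → u S | ε.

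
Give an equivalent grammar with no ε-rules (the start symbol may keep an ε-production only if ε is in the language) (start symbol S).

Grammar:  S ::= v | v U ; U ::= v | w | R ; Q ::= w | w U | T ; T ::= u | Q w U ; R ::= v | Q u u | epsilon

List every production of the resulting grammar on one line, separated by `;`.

The nullable symbols are {R, U}.
ε ∉ L(G), so no ε-production is kept.
Add the nullable-subset variants: T → Q w U gives Q w U | Q w.

S ::= v | v U; U ::= v | w | R; Q ::= w | w U | T; T ::= u | Q w U | Q w; R ::= v | Q u u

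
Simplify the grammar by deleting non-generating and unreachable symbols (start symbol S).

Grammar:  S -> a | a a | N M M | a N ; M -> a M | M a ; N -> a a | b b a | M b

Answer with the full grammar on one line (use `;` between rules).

S -> a | a a | a N; N -> a a | b b a

Generating nonterminals: {N, S}.
Reachable from S after that: {N, S}.
Removed useless symbols: {M} and every production mentioning them.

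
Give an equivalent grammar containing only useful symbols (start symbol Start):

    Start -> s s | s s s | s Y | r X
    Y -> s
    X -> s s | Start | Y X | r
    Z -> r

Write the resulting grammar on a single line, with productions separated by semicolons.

Start -> s s | s s s | s Y | r X; Y -> s; X -> s s | Start | Y X | r

Generating nonterminals: {Start, X, Y, Z}.
Reachable from Start after that: {Start, X, Y}.
Removed useless symbols: {Z} and every production mentioning them.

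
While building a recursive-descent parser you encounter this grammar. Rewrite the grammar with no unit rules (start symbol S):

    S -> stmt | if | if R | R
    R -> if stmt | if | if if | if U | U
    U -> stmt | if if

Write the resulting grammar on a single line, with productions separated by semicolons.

Unit pairs: R ⇒* {U}; S ⇒* {R, U}.
For every A with A ⇒* B via unit rules, add B's non-unit alternatives to A; then delete every rule of the form X → Y.

S -> stmt | if if | if | if R | if stmt | if U; R -> stmt | if if | if stmt | if | if U; U -> stmt | if if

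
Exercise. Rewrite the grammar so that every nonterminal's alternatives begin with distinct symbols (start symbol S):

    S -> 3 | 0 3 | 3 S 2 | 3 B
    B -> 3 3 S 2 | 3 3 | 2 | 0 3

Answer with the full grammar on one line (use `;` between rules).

S -> 0 3 | 3 S'; B -> 2 | 0 3 | 3 3 B'; S' -> ε | S 2 | B; B' -> S 2 | ε

S has alternatives sharing prefix '3': factor to S → 3 S' with S' → ε | S 2 | B.
B has alternatives sharing prefix '3 3': factor to B → 3 3 B' with B' → S 2 | ε.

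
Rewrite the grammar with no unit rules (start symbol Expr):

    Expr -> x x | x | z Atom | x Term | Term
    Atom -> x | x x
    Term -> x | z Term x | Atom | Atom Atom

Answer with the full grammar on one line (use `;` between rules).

Expr -> x | z Term x | Atom Atom | x x | z Atom | x Term; Atom -> x | x x; Term -> x | z Term x | Atom Atom | x x

Unit pairs: Expr ⇒* {Atom, Term}; Term ⇒* {Atom}.
For each unit pair (A, B), copy every non-unit production of B to A, then drop all unit productions.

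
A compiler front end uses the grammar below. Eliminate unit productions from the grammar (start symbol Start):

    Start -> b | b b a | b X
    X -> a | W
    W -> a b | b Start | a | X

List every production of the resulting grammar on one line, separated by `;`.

Unit pairs: W ⇒* {X}; X ⇒* {W}.
For every A with A ⇒* B via unit rules, add B's non-unit alternatives to A; then delete every rule of the form X → Y.

Start -> b | b b a | b X; X -> a | a b | b Start; W -> a | a b | b Start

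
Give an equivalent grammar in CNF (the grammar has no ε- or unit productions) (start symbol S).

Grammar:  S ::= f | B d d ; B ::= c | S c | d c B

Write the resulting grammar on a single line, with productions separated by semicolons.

S ::= f | B Y1; B ::= c | S X2 | X1 Y2; X1 ::= d; X2 ::= c; Y1 ::= X1 X1; Y2 ::= X2 B

Introduce a nonterminal for each terminal appearing in a rule of length ≥ 2: X1 → d, X2 → c.
Binarize each right-hand side of length ≥ 3 by chaining fresh nonterminals (Y1, Y2, …): affected rules were S → B X1 X1; B → X1 X2 B.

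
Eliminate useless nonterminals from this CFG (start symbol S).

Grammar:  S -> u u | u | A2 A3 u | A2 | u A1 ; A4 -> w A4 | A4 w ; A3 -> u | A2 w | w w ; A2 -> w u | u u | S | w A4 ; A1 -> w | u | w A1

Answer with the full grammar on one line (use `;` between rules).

S -> u u | u | A2 A3 u | A2 | u A1; A3 -> u | A2 w | w w; A2 -> w u | u u | S; A1 -> w | u | w A1

Generating nonterminals: {A1, A2, A3, S}.
Reachable from S after that: {A1, A2, A3, S}.
Removed useless symbols: {A4} and every production mentioning them.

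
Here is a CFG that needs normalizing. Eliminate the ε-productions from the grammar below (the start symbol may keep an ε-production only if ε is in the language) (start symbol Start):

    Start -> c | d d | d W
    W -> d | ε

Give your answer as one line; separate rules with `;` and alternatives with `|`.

Nullable nonterminals: {W}.
ε ∉ L(G), so no ε-production is kept.
Add the nullable-subset variants: Start → d W gives d W | d.

Start -> c | d d | d W | d; W -> d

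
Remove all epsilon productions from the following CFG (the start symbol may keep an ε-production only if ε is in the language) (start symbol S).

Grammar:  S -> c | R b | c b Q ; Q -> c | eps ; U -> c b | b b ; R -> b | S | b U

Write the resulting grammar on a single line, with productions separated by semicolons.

Nullable set = {Q}.
ε ∉ L(G), so no ε-production is kept.
For each production, add variants omitting each subset of nullable occurrences: S → c b Q gives c b Q | c b.

S -> c | R b | c b Q | c b; Q -> c; U -> c b | b b; R -> b | S | b U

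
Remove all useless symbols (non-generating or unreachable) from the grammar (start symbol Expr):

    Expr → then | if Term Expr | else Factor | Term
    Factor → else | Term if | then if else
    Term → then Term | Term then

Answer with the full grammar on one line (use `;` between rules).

Expr → then | else Factor; Factor → else | then if else

Generating nonterminals: {Expr, Factor}.
Reachable from Expr after that: {Expr, Factor}.
Removed useless symbols: {Term} and every production mentioning them.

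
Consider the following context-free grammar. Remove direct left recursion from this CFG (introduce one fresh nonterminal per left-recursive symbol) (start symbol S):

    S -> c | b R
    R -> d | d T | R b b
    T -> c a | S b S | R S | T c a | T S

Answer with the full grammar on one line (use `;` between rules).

Left recursion appears on R, T.
For R: α = {b b}, β = {d, d T}. Rewrite as R → β R' and R' → α R' | ε.
For T: α = {c a, S}, β = {c a, S b S, R S}. Rewrite as T → β T' and T' → α T' | ε.

S -> c | b R; R -> d R' | d T R'; T -> c a T' | S b S T' | R S T'; R' -> b b R' | ε; T' -> c a T' | S T' | ε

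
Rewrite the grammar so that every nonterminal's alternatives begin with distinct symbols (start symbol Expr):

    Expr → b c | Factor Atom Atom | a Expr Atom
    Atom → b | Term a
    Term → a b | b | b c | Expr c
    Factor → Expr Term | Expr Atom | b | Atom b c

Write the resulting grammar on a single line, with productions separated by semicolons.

Expr → b c | Factor Atom Atom | a Expr Atom; Atom → b | Term a; Term → a b | Expr c | b Term1; Factor → b | Atom b c | Expr Factor1; Term1 → ε | c; Factor1 → Term | Atom

Term has alternatives sharing prefix 'b': factor to Term → b Term1 with Term1 → ε | c.
Factor has alternatives sharing prefix 'Expr': factor to Factor → Expr Factor1 with Factor1 → Term | Atom.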